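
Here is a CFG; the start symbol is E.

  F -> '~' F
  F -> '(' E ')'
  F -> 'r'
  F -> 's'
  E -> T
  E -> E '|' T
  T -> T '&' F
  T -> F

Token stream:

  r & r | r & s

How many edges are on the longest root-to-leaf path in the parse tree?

5

[E [E [T [T [F r]] & [F r]]] | [T [T [F r]] & [F s]]]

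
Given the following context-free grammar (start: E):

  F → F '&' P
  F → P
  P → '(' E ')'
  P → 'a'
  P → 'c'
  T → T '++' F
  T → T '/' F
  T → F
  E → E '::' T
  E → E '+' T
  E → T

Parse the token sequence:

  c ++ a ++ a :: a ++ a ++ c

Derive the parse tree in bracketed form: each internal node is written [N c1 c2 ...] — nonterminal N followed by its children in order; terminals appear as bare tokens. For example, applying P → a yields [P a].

[E [E [T [T [T [F [P c]]] ++ [F [P a]]] ++ [F [P a]]]] :: [T [T [T [F [P a]]] ++ [F [P a]]] ++ [F [P c]]]]

E
E :: T
T :: T
T ++ F :: T
T ++ F ++ F :: T
F ++ F ++ F :: T
P ++ F ++ F :: T
c ++ F ++ F :: T
c ++ P ++ F :: T
c ++ a ++ F :: T
c ++ a ++ P :: T
c ++ a ++ a :: T
c ++ a ++ a :: T ++ F
c ++ a ++ a :: T ++ F ++ F
c ++ a ++ a :: F ++ F ++ F
c ++ a ++ a :: P ++ F ++ F
c ++ a ++ a :: a ++ F ++ F
c ++ a ++ a :: a ++ P ++ F
c ++ a ++ a :: a ++ a ++ F
c ++ a ++ a :: a ++ a ++ P
c ++ a ++ a :: a ++ a ++ c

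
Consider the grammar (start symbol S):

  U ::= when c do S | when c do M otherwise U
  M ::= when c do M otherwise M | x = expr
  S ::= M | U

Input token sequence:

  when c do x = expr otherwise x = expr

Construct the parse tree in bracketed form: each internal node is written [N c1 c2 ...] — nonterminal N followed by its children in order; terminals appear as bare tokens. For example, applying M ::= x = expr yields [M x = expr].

S
M
when c do M otherwise M
when c do x = expr otherwise M
when c do x = expr otherwise x = expr

[S [M when c do [M x = expr] otherwise [M x = expr]]]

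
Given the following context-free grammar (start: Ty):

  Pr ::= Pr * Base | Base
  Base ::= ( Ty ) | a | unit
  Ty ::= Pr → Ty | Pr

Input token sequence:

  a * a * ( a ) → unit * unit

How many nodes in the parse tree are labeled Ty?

[Ty [Pr [Pr [Pr [Base a]] * [Base a]] * [Base ( [Ty [Pr [Base a]]] )]] → [Ty [Pr [Pr [Base unit]] * [Base unit]]]]

3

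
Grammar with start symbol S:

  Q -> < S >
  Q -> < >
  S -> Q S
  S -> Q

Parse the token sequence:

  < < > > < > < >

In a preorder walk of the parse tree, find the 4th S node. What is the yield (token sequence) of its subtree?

[S [Q < [S [Q < >]] >] [S [Q < >] [S [Q < >]]]]

< >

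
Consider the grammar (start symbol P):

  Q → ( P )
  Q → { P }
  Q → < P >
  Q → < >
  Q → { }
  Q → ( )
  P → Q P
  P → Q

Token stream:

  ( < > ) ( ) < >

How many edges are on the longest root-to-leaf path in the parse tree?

[P [Q ( [P [Q < >]] )] [P [Q ( )] [P [Q < >]]]]

4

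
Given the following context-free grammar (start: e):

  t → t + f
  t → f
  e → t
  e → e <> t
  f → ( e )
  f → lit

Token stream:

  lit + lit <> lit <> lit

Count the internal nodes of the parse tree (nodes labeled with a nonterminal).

[e [e [e [t [t [f lit]] + [f lit]]] <> [t [f lit]]] <> [t [f lit]]]

11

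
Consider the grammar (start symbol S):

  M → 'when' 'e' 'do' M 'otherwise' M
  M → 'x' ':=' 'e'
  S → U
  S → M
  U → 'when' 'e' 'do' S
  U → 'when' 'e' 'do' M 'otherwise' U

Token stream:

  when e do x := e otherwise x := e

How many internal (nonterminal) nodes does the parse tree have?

[S [M when e do [M x := e] otherwise [M x := e]]]

4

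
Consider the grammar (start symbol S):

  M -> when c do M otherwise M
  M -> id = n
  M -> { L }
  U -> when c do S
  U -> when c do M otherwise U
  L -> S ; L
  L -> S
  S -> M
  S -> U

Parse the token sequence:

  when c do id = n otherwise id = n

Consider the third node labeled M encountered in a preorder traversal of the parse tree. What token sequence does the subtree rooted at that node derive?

[S [M when c do [M id = n] otherwise [M id = n]]]

id = n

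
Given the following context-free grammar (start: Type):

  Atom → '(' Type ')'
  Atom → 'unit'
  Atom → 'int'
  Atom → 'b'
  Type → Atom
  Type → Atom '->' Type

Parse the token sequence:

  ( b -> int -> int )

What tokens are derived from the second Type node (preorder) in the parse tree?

[Type [Atom ( [Type [Atom b] -> [Type [Atom int] -> [Type [Atom int]]]] )]]

b -> int -> int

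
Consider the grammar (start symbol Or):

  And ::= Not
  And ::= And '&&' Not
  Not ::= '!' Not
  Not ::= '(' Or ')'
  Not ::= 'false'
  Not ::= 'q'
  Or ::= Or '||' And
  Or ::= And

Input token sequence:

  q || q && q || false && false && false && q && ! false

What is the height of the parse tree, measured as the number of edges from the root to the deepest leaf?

[Or [Or [Or [And [Not q]]] || [And [And [Not q]] && [Not q]]] || [And [And [And [And [And [Not false]] && [Not false]] && [Not false]] && [Not q]] && [Not ! [Not false]]]]

7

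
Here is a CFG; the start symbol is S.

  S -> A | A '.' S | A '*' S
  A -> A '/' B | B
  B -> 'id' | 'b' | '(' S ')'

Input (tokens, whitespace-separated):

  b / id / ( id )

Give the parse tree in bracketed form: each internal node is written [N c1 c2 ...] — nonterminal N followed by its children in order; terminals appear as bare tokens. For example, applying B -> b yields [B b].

[S [A [A [A [B b]] / [B id]] / [B ( [S [A [B id]]] )]]]

S
A
A / B
A / B / B
B / B / B
b / B / B
b / id / B
b / id / ( S )
b / id / ( A )
b / id / ( B )
b / id / ( id )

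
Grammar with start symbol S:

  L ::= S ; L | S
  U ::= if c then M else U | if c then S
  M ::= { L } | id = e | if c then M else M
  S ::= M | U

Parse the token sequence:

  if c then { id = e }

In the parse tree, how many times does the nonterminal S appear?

3

[S [U if c then [S [M { [L [S [M id = e]]] }]]]]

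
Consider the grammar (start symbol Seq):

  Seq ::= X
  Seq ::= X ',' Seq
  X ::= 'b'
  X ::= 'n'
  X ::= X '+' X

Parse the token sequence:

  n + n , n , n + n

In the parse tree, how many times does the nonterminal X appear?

[Seq [X [X n] + [X n]] , [Seq [X n] , [Seq [X [X n] + [X n]]]]]

7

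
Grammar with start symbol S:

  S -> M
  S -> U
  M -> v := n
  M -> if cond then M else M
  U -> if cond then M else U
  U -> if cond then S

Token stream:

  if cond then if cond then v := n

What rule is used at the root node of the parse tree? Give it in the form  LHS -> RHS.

[S [U if cond then [S [U if cond then [S [M v := n]]]]]]

S -> U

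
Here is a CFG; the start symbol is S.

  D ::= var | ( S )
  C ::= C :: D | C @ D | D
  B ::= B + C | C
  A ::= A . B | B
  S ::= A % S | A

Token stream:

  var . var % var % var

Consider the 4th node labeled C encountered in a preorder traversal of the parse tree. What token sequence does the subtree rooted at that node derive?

[S [A [A [B [C [D var]]]] . [B [C [D var]]]] % [S [A [B [C [D var]]]] % [S [A [B [C [D var]]]]]]]

var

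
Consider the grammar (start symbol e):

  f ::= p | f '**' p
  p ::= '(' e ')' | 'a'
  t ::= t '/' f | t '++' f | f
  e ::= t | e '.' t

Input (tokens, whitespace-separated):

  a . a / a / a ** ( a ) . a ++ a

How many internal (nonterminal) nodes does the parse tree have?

27

[e [e [e [t [f [p a]]]] . [t [t [t [f [p a]]] / [f [p a]]] / [f [f [p a]] ** [p ( [e [t [f [p a]]]] )]]]] . [t [t [f [p a]]] ++ [f [p a]]]]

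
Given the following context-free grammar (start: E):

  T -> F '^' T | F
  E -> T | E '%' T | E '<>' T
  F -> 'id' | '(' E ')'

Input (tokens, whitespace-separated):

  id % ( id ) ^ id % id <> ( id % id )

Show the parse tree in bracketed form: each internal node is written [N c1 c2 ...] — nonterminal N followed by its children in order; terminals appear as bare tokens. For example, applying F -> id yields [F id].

[E [E [E [E [T [F id]]] % [T [F ( [E [T [F id]]] )] ^ [T [F id]]]] % [T [F id]]] <> [T [F ( [E [E [T [F id]]] % [T [F id]]] )]]]

E
E <> T
E % T <> T
E % T % T <> T
T % T % T <> T
F % T % T <> T
id % T % T <> T
id % F ^ T % T <> T
id % ( E ) ^ T % T <> T
id % ( T ) ^ T % T <> T
id % ( F ) ^ T % T <> T
id % ( id ) ^ T % T <> T
id % ( id ) ^ F % T <> T
id % ( id ) ^ id % T <> T
id % ( id ) ^ id % F <> T
id % ( id ) ^ id % id <> T
id % ( id ) ^ id % id <> F
id % ( id ) ^ id % id <> ( E )
id % ( id ) ^ id % id <> ( E % T )
id % ( id ) ^ id % id <> ( T % T )
id % ( id ) ^ id % id <> ( F % T )
id % ( id ) ^ id % id <> ( id % T )
id % ( id ) ^ id % id <> ( id % F )
id % ( id ) ^ id % id <> ( id % id )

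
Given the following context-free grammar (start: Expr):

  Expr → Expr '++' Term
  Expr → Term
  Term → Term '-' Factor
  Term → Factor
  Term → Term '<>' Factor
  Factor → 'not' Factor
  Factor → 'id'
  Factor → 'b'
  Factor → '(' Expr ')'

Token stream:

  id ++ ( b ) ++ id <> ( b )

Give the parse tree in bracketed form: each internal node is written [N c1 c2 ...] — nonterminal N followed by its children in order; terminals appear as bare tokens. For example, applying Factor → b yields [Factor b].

[Expr [Expr [Expr [Term [Factor id]]] ++ [Term [Factor ( [Expr [Term [Factor b]]] )]]] ++ [Term [Term [Factor id]] <> [Factor ( [Expr [Term [Factor b]]] )]]]

Expr
Expr ++ Term
Expr ++ Term ++ Term
Term ++ Term ++ Term
Factor ++ Term ++ Term
id ++ Term ++ Term
id ++ Factor ++ Term
id ++ ( Expr ) ++ Term
id ++ ( Term ) ++ Term
id ++ ( Factor ) ++ Term
id ++ ( b ) ++ Term
id ++ ( b ) ++ Term <> Factor
id ++ ( b ) ++ Factor <> Factor
id ++ ( b ) ++ id <> Factor
id ++ ( b ) ++ id <> ( Expr )
id ++ ( b ) ++ id <> ( Term )
id ++ ( b ) ++ id <> ( Factor )
id ++ ( b ) ++ id <> ( b )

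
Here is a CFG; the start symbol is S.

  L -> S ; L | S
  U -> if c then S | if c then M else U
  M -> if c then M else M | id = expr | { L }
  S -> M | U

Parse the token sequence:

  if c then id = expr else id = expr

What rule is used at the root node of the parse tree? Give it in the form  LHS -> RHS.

[S [M if c then [M id = expr] else [M id = expr]]]

S -> M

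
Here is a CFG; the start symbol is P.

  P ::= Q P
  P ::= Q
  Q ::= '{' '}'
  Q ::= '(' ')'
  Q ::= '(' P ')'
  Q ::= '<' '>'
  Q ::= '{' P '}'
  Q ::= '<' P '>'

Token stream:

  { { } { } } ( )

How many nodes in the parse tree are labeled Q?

[P [Q { [P [Q { }] [P [Q { }]]] }] [P [Q ( )]]]

4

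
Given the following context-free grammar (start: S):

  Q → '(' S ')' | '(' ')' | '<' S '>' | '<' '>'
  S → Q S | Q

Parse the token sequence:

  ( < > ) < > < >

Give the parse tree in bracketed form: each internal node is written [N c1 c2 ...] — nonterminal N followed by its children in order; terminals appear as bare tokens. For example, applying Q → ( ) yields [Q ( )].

S
Q S
( S ) S
( Q ) S
( < > ) S
( < > ) Q S
( < > ) < > S
( < > ) < > Q
( < > ) < > < >

[S [Q ( [S [Q < >]] )] [S [Q < >] [S [Q < >]]]]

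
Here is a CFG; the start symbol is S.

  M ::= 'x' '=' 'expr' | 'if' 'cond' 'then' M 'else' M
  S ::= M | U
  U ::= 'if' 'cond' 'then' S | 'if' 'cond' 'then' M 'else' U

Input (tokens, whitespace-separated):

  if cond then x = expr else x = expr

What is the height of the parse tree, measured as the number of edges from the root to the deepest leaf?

3

[S [M if cond then [M x = expr] else [M x = expr]]]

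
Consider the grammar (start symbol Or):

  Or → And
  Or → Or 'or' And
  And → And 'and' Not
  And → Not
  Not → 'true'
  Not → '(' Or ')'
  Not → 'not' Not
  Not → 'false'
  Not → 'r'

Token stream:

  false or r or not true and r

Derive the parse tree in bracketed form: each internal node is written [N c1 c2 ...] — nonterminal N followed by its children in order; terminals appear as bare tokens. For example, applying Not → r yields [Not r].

[Or [Or [Or [And [Not false]]] or [And [Not r]]] or [And [And [Not not [Not true]]] and [Not r]]]

Or
Or or And
Or or And or And
And or And or And
Not or And or And
false or And or And
false or Not or And
false or r or And
false or r or And and Not
false or r or Not and Not
false or r or not Not and Not
false or r or not true and Not
false or r or not true and r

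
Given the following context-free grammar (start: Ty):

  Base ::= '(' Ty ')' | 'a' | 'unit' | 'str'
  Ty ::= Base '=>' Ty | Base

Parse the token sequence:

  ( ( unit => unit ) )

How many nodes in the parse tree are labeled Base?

4

[Ty [Base ( [Ty [Base ( [Ty [Base unit] => [Ty [Base unit]]] )]] )]]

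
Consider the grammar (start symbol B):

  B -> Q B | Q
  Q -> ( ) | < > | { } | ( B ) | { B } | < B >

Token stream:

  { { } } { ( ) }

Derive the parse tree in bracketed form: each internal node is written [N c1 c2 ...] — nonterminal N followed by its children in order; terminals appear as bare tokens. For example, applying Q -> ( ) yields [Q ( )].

B
Q B
{ B } B
{ Q } B
{ { } } B
{ { } } Q
{ { } } { B }
{ { } } { Q }
{ { } } { ( ) }

[B [Q { [B [Q { }]] }] [B [Q { [B [Q ( )]] }]]]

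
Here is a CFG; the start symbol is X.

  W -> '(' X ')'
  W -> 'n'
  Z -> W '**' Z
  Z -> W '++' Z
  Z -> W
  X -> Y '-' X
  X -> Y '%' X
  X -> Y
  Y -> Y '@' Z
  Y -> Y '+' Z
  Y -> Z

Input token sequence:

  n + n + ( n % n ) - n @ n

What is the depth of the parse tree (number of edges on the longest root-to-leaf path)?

[X [Y [Y [Y [Z [W n]]] + [Z [W n]]] + [Z [W ( [X [Y [Z [W n]]] % [X [Y [Z [W n]]]]] )]]] - [X [Y [Y [Z [W n]]] @ [Z [W n]]]]]

9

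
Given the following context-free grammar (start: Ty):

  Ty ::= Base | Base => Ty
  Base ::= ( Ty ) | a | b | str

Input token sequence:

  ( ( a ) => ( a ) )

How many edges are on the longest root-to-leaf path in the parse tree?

[Ty [Base ( [Ty [Base ( [Ty [Base a]] )] => [Ty [Base ( [Ty [Base a]] )]]] )]]

7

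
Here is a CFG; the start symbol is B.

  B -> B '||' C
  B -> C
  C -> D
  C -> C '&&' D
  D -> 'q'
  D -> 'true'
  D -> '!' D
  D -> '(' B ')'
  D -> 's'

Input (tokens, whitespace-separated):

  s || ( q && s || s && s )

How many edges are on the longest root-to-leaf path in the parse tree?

[B [B [C [D s]]] || [C [D ( [B [B [C [C [D q]] && [D s]]] || [C [C [D s]] && [D s]]] )]]]

8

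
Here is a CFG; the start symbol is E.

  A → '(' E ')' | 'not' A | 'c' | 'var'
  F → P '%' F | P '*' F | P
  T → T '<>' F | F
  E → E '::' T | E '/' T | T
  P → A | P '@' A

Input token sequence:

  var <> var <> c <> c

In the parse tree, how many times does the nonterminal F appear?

[E [T [T [T [T [F [P [A var]]]] <> [F [P [A var]]]] <> [F [P [A c]]]] <> [F [P [A c]]]]]

4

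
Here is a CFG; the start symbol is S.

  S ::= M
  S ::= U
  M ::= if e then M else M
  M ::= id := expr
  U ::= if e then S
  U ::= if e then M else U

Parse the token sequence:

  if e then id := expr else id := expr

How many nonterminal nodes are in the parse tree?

[S [M if e then [M id := expr] else [M id := expr]]]

4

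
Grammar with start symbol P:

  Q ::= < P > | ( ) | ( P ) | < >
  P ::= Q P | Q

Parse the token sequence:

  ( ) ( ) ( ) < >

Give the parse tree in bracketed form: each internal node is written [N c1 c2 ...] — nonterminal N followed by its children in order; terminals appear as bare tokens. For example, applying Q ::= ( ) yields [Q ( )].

[P [Q ( )] [P [Q ( )] [P [Q ( )] [P [Q < >]]]]]

P
Q P
( ) P
( ) Q P
( ) ( ) P
( ) ( ) Q P
( ) ( ) ( ) P
( ) ( ) ( ) Q
( ) ( ) ( ) < >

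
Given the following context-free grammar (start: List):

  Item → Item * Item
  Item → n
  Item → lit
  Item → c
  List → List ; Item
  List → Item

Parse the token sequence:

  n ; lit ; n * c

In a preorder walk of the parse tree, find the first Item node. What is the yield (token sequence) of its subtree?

n

[List [List [List [Item n]] ; [Item lit]] ; [Item [Item n] * [Item c]]]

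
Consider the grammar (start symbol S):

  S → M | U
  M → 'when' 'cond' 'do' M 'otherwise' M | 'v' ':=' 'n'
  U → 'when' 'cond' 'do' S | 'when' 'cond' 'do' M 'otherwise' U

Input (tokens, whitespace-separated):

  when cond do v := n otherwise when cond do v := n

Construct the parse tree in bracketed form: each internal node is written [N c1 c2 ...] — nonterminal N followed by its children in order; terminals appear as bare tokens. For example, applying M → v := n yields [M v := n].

S
U
when cond do M otherwise U
when cond do v := n otherwise U
when cond do v := n otherwise when cond do S
when cond do v := n otherwise when cond do M
when cond do v := n otherwise when cond do v := n

[S [U when cond do [M v := n] otherwise [U when cond do [S [M v := n]]]]]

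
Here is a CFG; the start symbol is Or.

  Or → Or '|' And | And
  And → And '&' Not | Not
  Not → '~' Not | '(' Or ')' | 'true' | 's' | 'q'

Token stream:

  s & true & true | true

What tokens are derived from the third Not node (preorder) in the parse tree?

[Or [Or [And [And [And [Not s]] & [Not true]] & [Not true]]] | [And [Not true]]]

true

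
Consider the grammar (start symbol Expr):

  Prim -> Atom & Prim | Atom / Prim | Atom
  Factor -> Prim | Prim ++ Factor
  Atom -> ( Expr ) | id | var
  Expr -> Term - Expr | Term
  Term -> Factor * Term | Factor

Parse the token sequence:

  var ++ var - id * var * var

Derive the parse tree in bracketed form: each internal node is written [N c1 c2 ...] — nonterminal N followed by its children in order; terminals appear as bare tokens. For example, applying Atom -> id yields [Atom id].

Expr
Term - Expr
Factor - Expr
Prim ++ Factor - Expr
Atom ++ Factor - Expr
var ++ Factor - Expr
var ++ Prim - Expr
var ++ Atom - Expr
var ++ var - Expr
var ++ var - Term
var ++ var - Factor * Term
var ++ var - Prim * Term
var ++ var - Atom * Term
var ++ var - id * Term
var ++ var - id * Factor * Term
var ++ var - id * Prim * Term
var ++ var - id * Atom * Term
var ++ var - id * var * Term
var ++ var - id * var * Factor
var ++ var - id * var * Prim
var ++ var - id * var * Atom
var ++ var - id * var * var

[Expr [Term [Factor [Prim [Atom var]] ++ [Factor [Prim [Atom var]]]]] - [Expr [Term [Factor [Prim [Atom id]]] * [Term [Factor [Prim [Atom var]]] * [Term [Factor [Prim [Atom var]]]]]]]]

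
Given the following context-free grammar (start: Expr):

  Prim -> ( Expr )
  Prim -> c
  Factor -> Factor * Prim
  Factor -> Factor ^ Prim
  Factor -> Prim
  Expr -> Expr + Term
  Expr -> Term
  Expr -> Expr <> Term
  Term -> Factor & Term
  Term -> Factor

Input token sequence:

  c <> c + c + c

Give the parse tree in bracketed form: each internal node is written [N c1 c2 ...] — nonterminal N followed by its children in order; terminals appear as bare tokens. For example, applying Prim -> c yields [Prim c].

Expr
Expr + Term
Expr + Term + Term
Expr <> Term + Term + Term
Term <> Term + Term + Term
Factor <> Term + Term + Term
Prim <> Term + Term + Term
c <> Term + Term + Term
c <> Factor + Term + Term
c <> Prim + Term + Term
c <> c + Term + Term
c <> c + Factor + Term
c <> c + Prim + Term
c <> c + c + Term
c <> c + c + Factor
c <> c + c + Prim
c <> c + c + c

[Expr [Expr [Expr [Expr [Term [Factor [Prim c]]]] <> [Term [Factor [Prim c]]]] + [Term [Factor [Prim c]]]] + [Term [Factor [Prim c]]]]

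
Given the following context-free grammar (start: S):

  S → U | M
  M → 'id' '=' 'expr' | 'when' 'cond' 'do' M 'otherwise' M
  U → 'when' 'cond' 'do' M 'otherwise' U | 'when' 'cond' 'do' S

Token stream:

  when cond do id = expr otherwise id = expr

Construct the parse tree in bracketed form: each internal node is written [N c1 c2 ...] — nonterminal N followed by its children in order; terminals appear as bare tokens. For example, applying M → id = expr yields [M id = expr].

[S [M when cond do [M id = expr] otherwise [M id = expr]]]

S
M
when cond do M otherwise M
when cond do id = expr otherwise M
when cond do id = expr otherwise id = expr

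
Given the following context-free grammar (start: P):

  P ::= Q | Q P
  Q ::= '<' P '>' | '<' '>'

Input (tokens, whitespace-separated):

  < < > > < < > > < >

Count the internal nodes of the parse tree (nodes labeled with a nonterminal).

[P [Q < [P [Q < >]] >] [P [Q < [P [Q < >]] >] [P [Q < >]]]]

10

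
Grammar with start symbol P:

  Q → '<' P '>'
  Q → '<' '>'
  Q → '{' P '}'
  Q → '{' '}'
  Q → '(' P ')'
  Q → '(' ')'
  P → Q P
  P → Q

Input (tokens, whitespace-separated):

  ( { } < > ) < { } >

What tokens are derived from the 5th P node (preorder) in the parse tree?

[P [Q ( [P [Q { }] [P [Q < >]]] )] [P [Q < [P [Q { }]] >]]]

{ }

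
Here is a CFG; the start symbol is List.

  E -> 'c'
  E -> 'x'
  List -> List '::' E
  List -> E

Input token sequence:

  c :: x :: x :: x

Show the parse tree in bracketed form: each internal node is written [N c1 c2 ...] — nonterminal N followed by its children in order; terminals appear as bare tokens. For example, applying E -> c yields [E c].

[List [List [List [List [E c]] :: [E x]] :: [E x]] :: [E x]]

List
List :: E
List :: E :: E
List :: E :: E :: E
E :: E :: E :: E
c :: E :: E :: E
c :: x :: E :: E
c :: x :: x :: E
c :: x :: x :: x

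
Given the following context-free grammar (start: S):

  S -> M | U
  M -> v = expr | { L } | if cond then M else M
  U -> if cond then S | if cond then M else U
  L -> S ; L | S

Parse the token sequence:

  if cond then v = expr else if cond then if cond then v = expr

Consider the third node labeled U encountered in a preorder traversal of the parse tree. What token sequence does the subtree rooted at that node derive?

[S [U if cond then [M v = expr] else [U if cond then [S [U if cond then [S [M v = expr]]]]]]]

if cond then v = expr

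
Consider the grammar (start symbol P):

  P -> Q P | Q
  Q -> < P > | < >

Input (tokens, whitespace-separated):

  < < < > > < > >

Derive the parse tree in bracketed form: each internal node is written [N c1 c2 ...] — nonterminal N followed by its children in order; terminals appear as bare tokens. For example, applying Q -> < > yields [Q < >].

[P [Q < [P [Q < [P [Q < >]] >] [P [Q < >]]] >]]

P
Q
< P >
< Q P >
< < P > P >
< < Q > P >
< < < > > P >
< < < > > Q >
< < < > > < > >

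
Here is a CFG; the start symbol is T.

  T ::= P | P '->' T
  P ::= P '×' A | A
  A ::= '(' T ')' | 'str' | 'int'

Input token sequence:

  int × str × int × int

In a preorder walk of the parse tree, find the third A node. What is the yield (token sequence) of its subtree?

[T [P [P [P [P [A int]] × [A str]] × [A int]] × [A int]]]

int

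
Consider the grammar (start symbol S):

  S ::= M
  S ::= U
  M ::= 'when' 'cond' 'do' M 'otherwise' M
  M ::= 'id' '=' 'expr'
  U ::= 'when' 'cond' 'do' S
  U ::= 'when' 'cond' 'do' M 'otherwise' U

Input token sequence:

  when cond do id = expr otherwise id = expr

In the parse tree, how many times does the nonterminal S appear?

[S [M when cond do [M id = expr] otherwise [M id = expr]]]

1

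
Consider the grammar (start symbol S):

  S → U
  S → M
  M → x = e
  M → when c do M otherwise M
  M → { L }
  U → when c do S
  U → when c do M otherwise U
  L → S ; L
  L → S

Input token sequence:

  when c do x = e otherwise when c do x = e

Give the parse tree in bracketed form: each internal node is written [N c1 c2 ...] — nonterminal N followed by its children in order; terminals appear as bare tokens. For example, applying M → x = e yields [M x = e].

S
U
when c do M otherwise U
when c do x = e otherwise U
when c do x = e otherwise when c do S
when c do x = e otherwise when c do M
when c do x = e otherwise when c do x = e

[S [U when c do [M x = e] otherwise [U when c do [S [M x = e]]]]]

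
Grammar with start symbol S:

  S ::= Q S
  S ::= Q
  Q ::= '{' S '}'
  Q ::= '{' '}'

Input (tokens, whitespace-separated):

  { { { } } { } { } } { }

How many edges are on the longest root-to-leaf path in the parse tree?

6

[S [Q { [S [Q { [S [Q { }]] }] [S [Q { }] [S [Q { }]]]] }] [S [Q { }]]]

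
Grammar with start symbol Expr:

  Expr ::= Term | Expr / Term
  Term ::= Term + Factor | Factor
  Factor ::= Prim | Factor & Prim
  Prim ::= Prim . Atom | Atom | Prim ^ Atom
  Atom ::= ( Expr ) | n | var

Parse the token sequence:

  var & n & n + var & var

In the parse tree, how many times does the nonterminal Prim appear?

[Expr [Term [Term [Factor [Factor [Factor [Prim [Atom var]]] & [Prim [Atom n]]] & [Prim [Atom n]]]] + [Factor [Factor [Prim [Atom var]]] & [Prim [Atom var]]]]]

5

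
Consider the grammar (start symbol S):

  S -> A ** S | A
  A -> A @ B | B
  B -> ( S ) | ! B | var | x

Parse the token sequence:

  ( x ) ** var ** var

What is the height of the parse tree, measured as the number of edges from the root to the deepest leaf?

6

[S [A [B ( [S [A [B x]]] )]] ** [S [A [B var]] ** [S [A [B var]]]]]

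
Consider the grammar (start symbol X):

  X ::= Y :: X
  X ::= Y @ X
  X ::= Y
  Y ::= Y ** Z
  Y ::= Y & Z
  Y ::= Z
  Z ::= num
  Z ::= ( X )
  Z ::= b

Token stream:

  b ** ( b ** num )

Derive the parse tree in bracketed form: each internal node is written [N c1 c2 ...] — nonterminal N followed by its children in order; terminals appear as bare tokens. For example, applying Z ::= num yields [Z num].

X
Y
Y ** Z
Z ** Z
b ** Z
b ** ( X )
b ** ( Y )
b ** ( Y ** Z )
b ** ( Z ** Z )
b ** ( b ** Z )
b ** ( b ** num )

[X [Y [Y [Z b]] ** [Z ( [X [Y [Y [Z b]] ** [Z num]]] )]]]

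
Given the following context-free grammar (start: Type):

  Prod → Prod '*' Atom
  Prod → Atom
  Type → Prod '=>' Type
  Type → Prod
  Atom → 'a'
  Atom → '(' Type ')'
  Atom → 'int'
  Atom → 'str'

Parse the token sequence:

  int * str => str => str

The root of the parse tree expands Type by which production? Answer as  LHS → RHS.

Type → Prod '=>' Type

[Type [Prod [Prod [Atom int]] * [Atom str]] => [Type [Prod [Atom str]] => [Type [Prod [Atom str]]]]]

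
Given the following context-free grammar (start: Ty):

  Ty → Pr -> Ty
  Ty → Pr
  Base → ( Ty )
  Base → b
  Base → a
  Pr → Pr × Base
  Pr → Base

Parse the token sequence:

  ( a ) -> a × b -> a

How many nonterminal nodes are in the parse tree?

[Ty [Pr [Base ( [Ty [Pr [Base a]]] )]] -> [Ty [Pr [Pr [Base a]] × [Base b]] -> [Ty [Pr [Base a]]]]]

14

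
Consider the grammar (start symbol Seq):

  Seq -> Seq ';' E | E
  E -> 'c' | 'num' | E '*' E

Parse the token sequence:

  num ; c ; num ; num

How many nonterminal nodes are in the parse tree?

[Seq [Seq [Seq [Seq [E num]] ; [E c]] ; [E num]] ; [E num]]

8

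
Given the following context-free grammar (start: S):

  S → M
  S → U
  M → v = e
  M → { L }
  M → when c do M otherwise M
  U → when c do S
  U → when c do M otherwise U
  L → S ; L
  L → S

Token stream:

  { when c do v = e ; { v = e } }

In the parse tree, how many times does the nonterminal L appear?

3

[S [M { [L [S [U when c do [S [M v = e]]]] ; [L [S [M { [L [S [M v = e]]] }]]]] }]]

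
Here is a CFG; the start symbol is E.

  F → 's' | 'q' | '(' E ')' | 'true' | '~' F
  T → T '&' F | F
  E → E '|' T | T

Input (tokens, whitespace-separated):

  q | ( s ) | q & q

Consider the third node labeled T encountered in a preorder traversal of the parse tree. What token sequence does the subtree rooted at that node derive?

[E [E [E [T [F q]]] | [T [F ( [E [T [F s]]] )]]] | [T [T [F q]] & [F q]]]

s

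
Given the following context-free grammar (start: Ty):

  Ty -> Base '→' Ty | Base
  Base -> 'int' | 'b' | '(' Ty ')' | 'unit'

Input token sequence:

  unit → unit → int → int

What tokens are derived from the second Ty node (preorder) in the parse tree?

unit → int → int

[Ty [Base unit] → [Ty [Base unit] → [Ty [Base int] → [Ty [Base int]]]]]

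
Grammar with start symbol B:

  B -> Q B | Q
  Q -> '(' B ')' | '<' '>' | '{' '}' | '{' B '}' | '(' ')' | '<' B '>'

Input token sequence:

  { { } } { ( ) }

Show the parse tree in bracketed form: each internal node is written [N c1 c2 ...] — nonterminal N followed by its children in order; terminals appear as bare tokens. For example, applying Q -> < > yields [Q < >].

[B [Q { [B [Q { }]] }] [B [Q { [B [Q ( )]] }]]]

B
Q B
{ B } B
{ Q } B
{ { } } B
{ { } } Q
{ { } } { B }
{ { } } { Q }
{ { } } { ( ) }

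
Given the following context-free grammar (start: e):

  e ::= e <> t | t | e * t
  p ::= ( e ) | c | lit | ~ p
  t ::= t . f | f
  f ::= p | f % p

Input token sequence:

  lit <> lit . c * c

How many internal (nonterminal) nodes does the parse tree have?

15

[e [e [e [t [f [p lit]]]] <> [t [t [f [p lit]]] . [f [p c]]]] * [t [f [p c]]]]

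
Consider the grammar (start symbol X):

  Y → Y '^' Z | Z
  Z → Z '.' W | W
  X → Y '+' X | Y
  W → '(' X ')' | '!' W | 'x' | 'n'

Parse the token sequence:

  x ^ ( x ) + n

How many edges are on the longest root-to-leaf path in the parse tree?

[X [Y [Y [Z [W x]]] ^ [Z [W ( [X [Y [Z [W x]]]] )]]] + [X [Y [Z [W n]]]]]

8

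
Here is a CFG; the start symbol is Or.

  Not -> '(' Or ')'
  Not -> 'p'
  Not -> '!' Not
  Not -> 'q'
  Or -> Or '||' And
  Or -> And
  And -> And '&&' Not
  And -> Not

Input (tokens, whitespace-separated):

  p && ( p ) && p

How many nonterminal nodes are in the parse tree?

[Or [And [And [And [Not p]] && [Not ( [Or [And [Not p]]] )]] && [Not p]]]

10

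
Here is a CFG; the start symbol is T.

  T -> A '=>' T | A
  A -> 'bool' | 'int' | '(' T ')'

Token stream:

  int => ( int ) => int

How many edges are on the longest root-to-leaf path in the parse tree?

[T [A int] => [T [A ( [T [A int]] )] => [T [A int]]]]

5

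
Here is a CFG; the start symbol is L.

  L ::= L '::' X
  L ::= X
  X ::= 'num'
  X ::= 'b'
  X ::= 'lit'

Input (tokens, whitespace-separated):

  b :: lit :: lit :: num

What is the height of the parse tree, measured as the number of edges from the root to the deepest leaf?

[L [L [L [L [X b]] :: [X lit]] :: [X lit]] :: [X num]]

5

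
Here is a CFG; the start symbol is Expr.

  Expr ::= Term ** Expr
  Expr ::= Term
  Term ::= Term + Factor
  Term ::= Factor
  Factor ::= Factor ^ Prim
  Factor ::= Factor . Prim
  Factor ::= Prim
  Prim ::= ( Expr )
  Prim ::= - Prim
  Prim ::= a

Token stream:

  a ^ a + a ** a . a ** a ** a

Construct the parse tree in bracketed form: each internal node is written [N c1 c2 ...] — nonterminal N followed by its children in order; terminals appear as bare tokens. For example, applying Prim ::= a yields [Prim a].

Expr
Term ** Expr
Term + Factor ** Expr
Factor + Factor ** Expr
Factor ^ Prim + Factor ** Expr
Prim ^ Prim + Factor ** Expr
a ^ Prim + Factor ** Expr
a ^ a + Factor ** Expr
a ^ a + Prim ** Expr
a ^ a + a ** Expr
a ^ a + a ** Term ** Expr
a ^ a + a ** Factor ** Expr
a ^ a + a ** Factor . Prim ** Expr
a ^ a + a ** Prim . Prim ** Expr
a ^ a + a ** a . Prim ** Expr
a ^ a + a ** a . a ** Expr
a ^ a + a ** a . a ** Term ** Expr
a ^ a + a ** a . a ** Factor ** Expr
a ^ a + a ** a . a ** Prim ** Expr
a ^ a + a ** a . a ** a ** Expr
a ^ a + a ** a . a ** a ** Term
a ^ a + a ** a . a ** a ** Factor
a ^ a + a ** a . a ** a ** Prim
a ^ a + a ** a . a ** a ** a

[Expr [Term [Term [Factor [Factor [Prim a]] ^ [Prim a]]] + [Factor [Prim a]]] ** [Expr [Term [Factor [Factor [Prim a]] . [Prim a]]] ** [Expr [Term [Factor [Prim a]]] ** [Expr [Term [Factor [Prim a]]]]]]]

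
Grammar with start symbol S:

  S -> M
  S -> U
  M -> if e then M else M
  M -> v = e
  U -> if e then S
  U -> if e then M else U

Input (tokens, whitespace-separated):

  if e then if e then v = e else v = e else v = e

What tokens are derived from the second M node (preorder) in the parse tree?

if e then v = e else v = e

[S [M if e then [M if e then [M v = e] else [M v = e]] else [M v = e]]]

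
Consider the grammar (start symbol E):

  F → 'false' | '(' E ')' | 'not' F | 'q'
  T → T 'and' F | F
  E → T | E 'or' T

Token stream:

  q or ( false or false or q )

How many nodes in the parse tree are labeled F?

5

[E [E [T [F q]]] or [T [F ( [E [E [E [T [F false]]] or [T [F false]]] or [T [F q]]] )]]]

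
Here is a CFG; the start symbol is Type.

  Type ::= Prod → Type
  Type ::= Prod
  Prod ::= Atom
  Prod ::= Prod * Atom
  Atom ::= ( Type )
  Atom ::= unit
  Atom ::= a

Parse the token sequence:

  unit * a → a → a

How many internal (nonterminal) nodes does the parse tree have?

11

[Type [Prod [Prod [Atom unit]] * [Atom a]] → [Type [Prod [Atom a]] → [Type [Prod [Atom a]]]]]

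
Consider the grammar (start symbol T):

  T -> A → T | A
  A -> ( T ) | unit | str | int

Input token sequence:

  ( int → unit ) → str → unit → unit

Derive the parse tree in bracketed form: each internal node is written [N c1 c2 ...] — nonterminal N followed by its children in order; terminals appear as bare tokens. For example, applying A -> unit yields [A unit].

[T [A ( [T [A int] → [T [A unit]]] )] → [T [A str] → [T [A unit] → [T [A unit]]]]]

T
A → T
( T ) → T
( A → T ) → T
( int → T ) → T
( int → A ) → T
( int → unit ) → T
( int → unit ) → A → T
( int → unit ) → str → T
( int → unit ) → str → A → T
( int → unit ) → str → unit → T
( int → unit ) → str → unit → A
( int → unit ) → str → unit → unit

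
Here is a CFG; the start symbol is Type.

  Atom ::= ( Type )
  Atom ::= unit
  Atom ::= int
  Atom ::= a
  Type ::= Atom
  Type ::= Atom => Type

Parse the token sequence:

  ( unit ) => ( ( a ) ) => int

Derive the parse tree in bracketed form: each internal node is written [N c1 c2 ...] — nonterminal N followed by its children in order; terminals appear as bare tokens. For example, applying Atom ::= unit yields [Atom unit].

[Type [Atom ( [Type [Atom unit]] )] => [Type [Atom ( [Type [Atom ( [Type [Atom a]] )]] )] => [Type [Atom int]]]]

Type
Atom => Type
( Type ) => Type
( Atom ) => Type
( unit ) => Type
( unit ) => Atom => Type
( unit ) => ( Type ) => Type
( unit ) => ( Atom ) => Type
( unit ) => ( ( Type ) ) => Type
( unit ) => ( ( Atom ) ) => Type
( unit ) => ( ( a ) ) => Type
( unit ) => ( ( a ) ) => Atom
( unit ) => ( ( a ) ) => int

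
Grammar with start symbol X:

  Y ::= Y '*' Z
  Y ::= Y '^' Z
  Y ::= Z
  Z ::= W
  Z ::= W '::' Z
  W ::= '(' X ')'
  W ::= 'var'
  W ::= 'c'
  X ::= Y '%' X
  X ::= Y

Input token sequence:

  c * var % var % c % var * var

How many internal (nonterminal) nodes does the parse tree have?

[X [Y [Y [Z [W c]]] * [Z [W var]]] % [X [Y [Z [W var]]] % [X [Y [Z [W c]]] % [X [Y [Y [Z [W var]]] * [Z [W var]]]]]]]

22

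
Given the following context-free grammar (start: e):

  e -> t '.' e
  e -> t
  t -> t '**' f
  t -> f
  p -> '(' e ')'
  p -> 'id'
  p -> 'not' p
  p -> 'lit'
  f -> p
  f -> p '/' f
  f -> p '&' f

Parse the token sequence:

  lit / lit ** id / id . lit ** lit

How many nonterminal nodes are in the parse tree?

18

[e [t [t [f [p lit] / [f [p lit]]]] ** [f [p id] / [f [p id]]]] . [e [t [t [f [p lit]]] ** [f [p lit]]]]]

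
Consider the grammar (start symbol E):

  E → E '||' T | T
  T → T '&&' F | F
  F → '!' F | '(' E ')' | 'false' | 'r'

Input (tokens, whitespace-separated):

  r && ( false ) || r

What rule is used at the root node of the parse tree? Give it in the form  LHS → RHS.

E → E '||' T

[E [E [T [T [F r]] && [F ( [E [T [F false]]] )]]] || [T [F r]]]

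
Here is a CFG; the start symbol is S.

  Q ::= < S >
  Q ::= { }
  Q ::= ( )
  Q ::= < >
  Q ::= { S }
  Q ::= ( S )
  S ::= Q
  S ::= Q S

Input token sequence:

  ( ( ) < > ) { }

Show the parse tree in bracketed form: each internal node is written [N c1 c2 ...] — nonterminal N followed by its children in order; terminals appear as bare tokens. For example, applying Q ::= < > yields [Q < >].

S
Q S
( S ) S
( Q S ) S
( ( ) S ) S
( ( ) Q ) S
( ( ) < > ) S
( ( ) < > ) Q
( ( ) < > ) { }

[S [Q ( [S [Q ( )] [S [Q < >]]] )] [S [Q { }]]]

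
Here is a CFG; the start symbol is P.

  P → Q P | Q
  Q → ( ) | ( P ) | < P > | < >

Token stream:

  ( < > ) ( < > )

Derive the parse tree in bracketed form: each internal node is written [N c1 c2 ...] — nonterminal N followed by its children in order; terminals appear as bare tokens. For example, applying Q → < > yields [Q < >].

[P [Q ( [P [Q < >]] )] [P [Q ( [P [Q < >]] )]]]

P
Q P
( P ) P
( Q ) P
( < > ) P
( < > ) Q
( < > ) ( P )
( < > ) ( Q )
( < > ) ( < > )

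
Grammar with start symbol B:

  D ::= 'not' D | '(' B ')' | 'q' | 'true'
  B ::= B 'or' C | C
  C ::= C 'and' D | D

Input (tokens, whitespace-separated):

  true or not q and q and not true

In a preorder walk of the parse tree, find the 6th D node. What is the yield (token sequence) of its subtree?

[B [B [C [D true]]] or [C [C [C [D not [D q]]] and [D q]] and [D not [D true]]]]

true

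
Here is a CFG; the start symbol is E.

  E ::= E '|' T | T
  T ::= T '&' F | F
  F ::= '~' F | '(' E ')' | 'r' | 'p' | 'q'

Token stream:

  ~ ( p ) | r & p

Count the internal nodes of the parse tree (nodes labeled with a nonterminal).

[E [E [T [F ~ [F ( [E [T [F p]]] )]]]] | [T [T [F r]] & [F p]]]

12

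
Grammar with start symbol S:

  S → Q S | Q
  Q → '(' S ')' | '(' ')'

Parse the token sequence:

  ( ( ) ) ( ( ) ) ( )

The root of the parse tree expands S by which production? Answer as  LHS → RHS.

S → Q S

[S [Q ( [S [Q ( )]] )] [S [Q ( [S [Q ( )]] )] [S [Q ( )]]]]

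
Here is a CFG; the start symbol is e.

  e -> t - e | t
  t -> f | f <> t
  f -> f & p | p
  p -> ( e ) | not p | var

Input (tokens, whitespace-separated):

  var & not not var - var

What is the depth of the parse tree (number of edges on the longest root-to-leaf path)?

6

[e [t [f [f [p var]] & [p not [p not [p var]]]]] - [e [t [f [p var]]]]]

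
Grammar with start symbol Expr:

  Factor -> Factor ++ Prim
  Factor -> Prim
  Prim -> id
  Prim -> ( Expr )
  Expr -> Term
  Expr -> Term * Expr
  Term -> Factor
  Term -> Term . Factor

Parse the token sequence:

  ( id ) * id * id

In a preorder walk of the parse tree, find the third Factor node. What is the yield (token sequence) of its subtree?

id

[Expr [Term [Factor [Prim ( [Expr [Term [Factor [Prim id]]]] )]]] * [Expr [Term [Factor [Prim id]]] * [Expr [Term [Factor [Prim id]]]]]]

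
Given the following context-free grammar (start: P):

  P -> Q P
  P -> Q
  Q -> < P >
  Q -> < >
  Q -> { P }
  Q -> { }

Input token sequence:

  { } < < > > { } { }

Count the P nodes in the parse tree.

[P [Q { }] [P [Q < [P [Q < >]] >] [P [Q { }] [P [Q { }]]]]]

5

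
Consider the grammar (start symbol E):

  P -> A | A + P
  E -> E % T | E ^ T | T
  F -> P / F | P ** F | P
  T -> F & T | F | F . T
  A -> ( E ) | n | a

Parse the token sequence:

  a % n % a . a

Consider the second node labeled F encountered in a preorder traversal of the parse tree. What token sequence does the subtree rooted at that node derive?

[E [E [E [T [F [P [A a]]]]] % [T [F [P [A n]]]]] % [T [F [P [A a]]] . [T [F [P [A a]]]]]]

n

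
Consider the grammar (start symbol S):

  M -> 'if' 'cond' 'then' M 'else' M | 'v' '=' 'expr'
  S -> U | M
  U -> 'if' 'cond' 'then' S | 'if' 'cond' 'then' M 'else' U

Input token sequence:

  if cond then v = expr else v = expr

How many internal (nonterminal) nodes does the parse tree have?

[S [M if cond then [M v = expr] else [M v = expr]]]

4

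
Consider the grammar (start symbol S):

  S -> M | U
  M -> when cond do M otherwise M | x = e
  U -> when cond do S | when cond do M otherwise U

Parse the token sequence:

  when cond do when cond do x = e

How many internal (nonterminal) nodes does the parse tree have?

[S [U when cond do [S [U when cond do [S [M x = e]]]]]]

6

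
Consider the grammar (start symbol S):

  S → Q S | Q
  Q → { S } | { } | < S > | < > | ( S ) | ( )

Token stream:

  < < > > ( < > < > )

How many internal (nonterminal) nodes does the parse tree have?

10

[S [Q < [S [Q < >]] >] [S [Q ( [S [Q < >] [S [Q < >]]] )]]]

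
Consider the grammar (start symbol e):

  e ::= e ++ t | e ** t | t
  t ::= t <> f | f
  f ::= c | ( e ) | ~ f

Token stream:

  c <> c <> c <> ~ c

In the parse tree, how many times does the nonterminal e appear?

1

[e [t [t [t [t [f c]] <> [f c]] <> [f c]] <> [f ~ [f c]]]]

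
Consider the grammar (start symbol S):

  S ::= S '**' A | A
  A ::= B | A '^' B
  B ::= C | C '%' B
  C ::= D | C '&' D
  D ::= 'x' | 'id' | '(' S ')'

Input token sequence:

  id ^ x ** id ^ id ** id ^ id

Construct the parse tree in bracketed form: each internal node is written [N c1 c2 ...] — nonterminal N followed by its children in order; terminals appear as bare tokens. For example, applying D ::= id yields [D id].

[S [S [S [A [A [B [C [D id]]]] ^ [B [C [D x]]]]] ** [A [A [B [C [D id]]]] ^ [B [C [D id]]]]] ** [A [A [B [C [D id]]]] ^ [B [C [D id]]]]]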